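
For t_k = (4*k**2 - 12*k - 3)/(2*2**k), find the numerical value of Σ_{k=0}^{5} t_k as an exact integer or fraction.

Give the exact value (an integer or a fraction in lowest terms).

Σ = -309/64

Compute t_(k+1)/t_k: get (4*k**2 - 4*k - 11)/(2*(4*k**2 - 12*k - 3)).
Take A(k)=1/2, B(k)=1, C(k)=k**2 - 3*k - 3/4.
f must satisfy (1/2)·f(k+1) − (1)·f(k) = k**2 - 3*k - 3/4.
Bound: deg f ≤ 2.
Match coefficients ⇒ f(k) = -(2*k - 3)*(2*k + 1)/2.
Certificate R = B(k−1)f/C = -2*(2*k - 3)*(2*k + 1)/(4*k**2 - 12*k - 3) gives s_k = (-4*k**2 + 4*k + 3)/2**k.
s_(k+1) − s_k = (4*k**2 - 12*k - 3)/(2*2**k) = t_k.
Sum = s_(6) − s_(0); s_(6) = -117/64, s_(0) = 3 ⇒ -309/64.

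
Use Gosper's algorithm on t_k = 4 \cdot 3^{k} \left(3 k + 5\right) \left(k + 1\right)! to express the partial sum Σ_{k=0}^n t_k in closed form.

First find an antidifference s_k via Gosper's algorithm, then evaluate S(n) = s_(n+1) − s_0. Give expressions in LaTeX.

The ratio is 3*(k + 2)*(3*k + 8)/(3*k + 5).
So A=3*k + 6 and B=1, with C=k + 5/3.
Need (3*k + 6)·f(k+1) − (1)·f(k) = k + 5/3.
Bound: deg f ≤ 0.
Solving with deg f ≤ 0: f(k) = 1/3.
Certificate R = B(k−1)f/C = 1/(3*k + 5) gives s_k = 4*3**k*factorial(k + 1).
Verify: 4*3**k*(3*k + 5)*factorial(k + 1) matches t_k.
Evaluate: s_(n+1) = 12*3**n*factorial(n + 2); subtract s_(0) = 4 ⇒ S(n) = 12*3**n*factorial(n + 2) - 4.

S(n) = 12 \cdot 3^{n} \left(n + 2\right)! - 4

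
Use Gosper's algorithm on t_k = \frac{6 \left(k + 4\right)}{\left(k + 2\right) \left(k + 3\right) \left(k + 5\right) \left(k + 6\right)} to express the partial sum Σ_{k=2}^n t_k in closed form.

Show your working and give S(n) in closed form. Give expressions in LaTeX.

r(k) = (k + 2)*(k + 5)**2/((k + 4)**2*(k + 7)) after simplifying.
A = k + 2, B = k + 7, C = k**2 + 8*k + 16.
f must satisfy (k + 2)·f(k+1) − (k + 6)·f(k) = k**2 + 8*k + 16.
deg f ≤ 4 (via 1,1,2).
Solving with deg f ≤ 4: f(k) = k*(k + 3)*(k + 4)*(k + 7)/20.
Certificate R = B(k−1)f/C = k*(k + 3)*(k + 6)*(k + 7)/(20*(k + 4)) gives s_k = 3*k*(k + 7)/(10*(k**2 + 7*k + 10)).
Δs = 6*(k + 4)/(k**4 + 16*k**3 + 91*k**2 + 216*k + 180), as required.
s_(n+1) = 3*(n**2 + 9*n + 8)/(10*(n**2 + 9*n + 18)) and s_(2) = 27/140, so S(n) = 3*(n**2 + 9*n - 10)/(28*(n**2 + 9*n + 18)).

S(n) = \frac{3 \left(n^{2} + 9 n - 10\right)}{28 \left(n^{2} + 9 n + 18\right)}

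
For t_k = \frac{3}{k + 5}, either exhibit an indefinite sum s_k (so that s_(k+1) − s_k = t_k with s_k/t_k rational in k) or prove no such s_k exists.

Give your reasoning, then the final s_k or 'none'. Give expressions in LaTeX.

not Gosper-summable; s_k does not exist

t_(k+1)/t_k = (k + 5)/(k + 6).
So A=k + 5 and B=k + 6, with C=1.
Need (k + 5)·f(k+1) − (k + 5)·f(k) = 1.
Bound: deg f ≤ 0.
Put f(k) = c0: A·f(k+1) − B(k−1)·f(k) − C = -1; need -1 = 0 — inconsistent ⇒ no f, not summable.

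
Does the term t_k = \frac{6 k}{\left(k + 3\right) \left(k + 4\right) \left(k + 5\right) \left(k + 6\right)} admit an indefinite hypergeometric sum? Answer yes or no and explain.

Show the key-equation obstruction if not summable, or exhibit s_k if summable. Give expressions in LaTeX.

Yes. s_k = \frac{k \left(k^{2} + 12 k - 13\right)}{20 \left(k + 3\right) \left(k + 4\right) \left(k + 5\right)}.

r(k) = (k + 1)*(k + 3)/(k*(k + 7)) after simplifying.
Factor: A=k + 3; B=k + 7; C=k.
Set up (k + 3)·f(k+1) − (k + 6)·f(k) − (k) = 0.
Degrees (1,1,1) ⇒ d ≤ 3.
Coefficient equations give f(k) = k*(k - 1)*(k + 13)/120.
Then R = B(k−1)f/C = (k - 1)*(k + 6)*(k + 13)/120, so s_k = R(k)·t_k = k*(k**2 + 12*k - 13)/(20*(k + 3)*(k + 4)*(k + 5)).
s_(k+1) − s_k = 6*k/(k**4 + 18*k**3 + 119*k**2 + 342*k + 360) = t_k.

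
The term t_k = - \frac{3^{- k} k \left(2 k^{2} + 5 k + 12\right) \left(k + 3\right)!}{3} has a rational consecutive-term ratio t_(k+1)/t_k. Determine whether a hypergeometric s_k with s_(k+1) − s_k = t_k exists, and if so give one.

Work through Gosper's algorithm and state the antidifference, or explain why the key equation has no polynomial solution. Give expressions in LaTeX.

Step 1: r(k) = (k + 1)*(k + 4)*(5*k + 2*(k + 1)**2 + 17)/(3*k*(2*k**2 + 5*k + 12)).
Factor: A=k/3 + 4/3; B=1; C=k**3 + 5*k**2/2 + 6*k.
Key eq: (k/3 + 4/3)·f(k+1) = (1)·f(k) + (k**3 + 5*k**2/2 + 6*k).
Bound: deg f ≤ 2.
Coefficient equations give f(k) = 3*(2*k**2 - k - 4)/2.
Certificate R = B(k−1)f/C = 3*(2*k**2 - k - 4)/(k*(2*k**2 + 5*k + 12)) gives s_k = (-2*k**2 + k + 4)*factorial(k + 3)/3**k.
Δs = -k*(2*k**2 + 5*k + 12)*factorial(k + 3)/(3*3**k), as required.

s_k = 3^{- k} \left(- 2 k^{2} + k + 4\right) \left(k + 3\right)!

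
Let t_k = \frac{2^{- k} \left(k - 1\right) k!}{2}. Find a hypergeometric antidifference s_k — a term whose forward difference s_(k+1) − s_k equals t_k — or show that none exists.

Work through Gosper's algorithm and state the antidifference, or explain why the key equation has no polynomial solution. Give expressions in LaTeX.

Step 1: r(k) = k*(k + 1)/(2*(k - 1)).
So A=k/2 + 1/2 and B=1, with C=k - 1.
Set up (k/2 + 1/2)·f(k+1) − (1)·f(k) − (k - 1) = 0.
d = 0 from the (1,0,1) case.
Solve for f: f(k) = 2 (degree 0 ≤ 0).
Get s_k = R·t_k = factorial(k)/2**k with R(k) = B(k−1)f(k)/C(k) = 2/(k - 1).
s_(k+1) − s_k = (k - 1)*factorial(k)/(2*2**k) = t_k.

s_k = 2^{- k} k!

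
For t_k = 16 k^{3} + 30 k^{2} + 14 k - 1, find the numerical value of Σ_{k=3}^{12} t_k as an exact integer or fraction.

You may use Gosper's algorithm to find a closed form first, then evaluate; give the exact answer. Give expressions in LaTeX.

Compute t_(k+1)/t_k: get (16*k**3 + 78*k**2 + 122*k + 59)/(16*k**3 + 30*k**2 + 14*k - 1).
So A=1 and B=1, with C=k**3 + 15*k**2/8 + 7*k/8 - 1/16.
Key eq: (1)·f(k+1) = (1)·f(k) + (k**3 + 15*k**2/8 + 7*k/8 - 1/16).
deg f ≤ 4 (via 0,0,3).
A polynomial solution: f(k) = k*(4*k**3 + 2*k**2 - 4*k - 3)/16.
R(k) = B(k−1)·f(k)/C(k) = k*(4*k**3 + 2*k**2 - 4*k - 3)/(16*k**3 + 30*k**2 + 14*k - 1); s_k = R·t_k = k*(4*k**3 + 2*k**2 - 4*k - 3).
s_(k+1) − s_k = 16*k**3 + 30*k**2 + 14*k - 1 = t_k.
Telescoping: Σ = s_(13) − s_(3) = 117923 − (333) = 117590.

Σ = 117590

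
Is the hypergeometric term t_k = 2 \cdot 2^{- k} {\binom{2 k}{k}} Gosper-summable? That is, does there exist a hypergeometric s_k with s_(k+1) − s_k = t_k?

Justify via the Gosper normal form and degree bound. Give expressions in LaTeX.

Step 1: r(k) = (2*k + 1)/(k + 1).
Gosper form: A/B · C(k+1)/C(k) with A=2*k + 1, B=k + 1, C=1.
Need (2*k + 1)·f(k+1) − (k)·f(k) = 1.
Degrees (1,1,0) ⇒ d ≤ -1.
Negative degree bound (-1): no f exists, t_k not Gosper-summable.

No. Not Gosper-summable.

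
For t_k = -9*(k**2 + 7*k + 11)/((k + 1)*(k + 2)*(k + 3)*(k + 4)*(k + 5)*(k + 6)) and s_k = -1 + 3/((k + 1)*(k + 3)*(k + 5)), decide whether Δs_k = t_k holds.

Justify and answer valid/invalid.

s_(k+1) = -1 + 3/((k + 2)*(k + 4)*(k + 6))
s_(k+1) − s_k = 3/((k + 2)*(k + 4)*(k + 6)) - 3/((k + 1)*(k + 3)*(k + 5))
(s_(k+1) − s_k) − t_k = 0

valid; difference matches t_k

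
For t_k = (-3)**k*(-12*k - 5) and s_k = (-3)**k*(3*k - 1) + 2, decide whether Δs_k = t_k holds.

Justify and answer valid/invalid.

valid (s_(k+1) − s_k reduces to t_k)

s_(k+1) = (-3)**(k + 1)*(3*k + 2) + 2
s_(k+1) − s_k = (-3)**k*(-12*k - 5)
(s_(k+1) − s_k) − t_k = 0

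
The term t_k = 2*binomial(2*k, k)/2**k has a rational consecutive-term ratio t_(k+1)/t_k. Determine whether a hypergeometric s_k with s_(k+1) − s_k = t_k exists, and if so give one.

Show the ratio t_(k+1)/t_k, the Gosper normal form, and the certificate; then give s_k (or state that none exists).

none (Gosper's algorithm certifies no s_k)

The ratio is (2*k + 1)/(k + 1).
Normal form (A,B,C) = (2*k + 1, k + 1, 1).
Key eq: (2*k + 1)·f(k+1) = (k)·f(k) + (1).
Degrees (1,1,0) ⇒ d ≤ -1.
Negative degree bound (-1): no f exists, t_k not Gosper-summable.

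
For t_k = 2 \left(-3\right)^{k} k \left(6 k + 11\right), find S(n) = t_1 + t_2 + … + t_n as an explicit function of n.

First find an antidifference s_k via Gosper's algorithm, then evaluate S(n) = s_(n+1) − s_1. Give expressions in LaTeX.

Compute t_(k+1)/t_k: get -3*(k + 1)*(6*k + 17)/(k*(6*k + 11)).
Take A(k)=-3, B(k)=1, C(k)=k**2 + 11*k/6.
f must satisfy (-3)·f(k+1) − (1)·f(k) = k**2 + 11*k/6.
From deg A=0, deg B=0, deg C=2: d=2.
Match coefficients ⇒ f(k) = -(3*k**2 + k - 3)/12.
R(k) = B(k−1)·f(k)/C(k) = -(3*k**2 + k - 3)/(2*k*(6*k + 11)); s_k = R·t_k = (-3)**k*(-3*k**2 - k + 3).
Δs = 2*(-3)**k*k*(6*k + 11), as required.
Σ_(k=1)^n t_k = s_(n+1) − s_(1) = (3*(-3)**n*(3*n**2 + 7*n + 1)) − (3), i.e. 9*(-3)**n*n**2 + 21*(-3)**n*n + 3*(-3)**n - 3.

S(n) = 9 \left(-3\right)^{n} n^{2} + 21 \left(-3\right)^{n} n + 3 \left(-3\right)^{n} - 3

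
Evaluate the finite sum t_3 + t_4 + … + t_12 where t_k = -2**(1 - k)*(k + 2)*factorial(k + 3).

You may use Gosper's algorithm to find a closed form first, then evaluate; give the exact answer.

Ratio r(k) = (k + 3)*(k + 4)/(2*(k + 2)).
Factor: A=k/2 + 2; B=1; C=k + 2.
Key eq: (k/2 + 2)·f(k+1) = (1)·f(k) + (k + 2).
Degrees (1,0,1) ⇒ d ≤ 0.
Solve for f: f(k) = 2 (degree 0 ≤ 0).
So s_k = (B(k−1)f/C)·t_k = (2/(k + 2))·t_k = -2**(2 - k)*factorial(k + 3).
Verify: -2**(1 - k)*(k + 2)*factorial(k + 3) matches t_k.
Telescoping: Σ = s_(13) − s_(3) = -10216206000 − (-360) = -10216205640.

Σ = -10216205640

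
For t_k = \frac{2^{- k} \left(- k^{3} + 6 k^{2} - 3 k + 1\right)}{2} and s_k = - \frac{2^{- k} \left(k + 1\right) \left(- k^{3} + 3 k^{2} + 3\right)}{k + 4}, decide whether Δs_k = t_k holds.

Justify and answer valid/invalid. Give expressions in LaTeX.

Invalid: residual \frac{3 \cdot 2^{- k} \left(k^{4} - 27 k^{2} + 11 k - 10\right)}{2 \left(k^{2} + 9 k + 20\right)} ≠ 0.

s_(k+1) = -(k + 2)*(-(k + 1)**3 + 3*(k + 1)**2 + 3)/(2*2**k*(k + 5))
s_(k+1) − s_k = (-k**5 + 31*k**3 + 13*k**2 - 18*k - 10)/(2*2**k*(k**2 + 9*k + 20))
(s_(k+1) − s_k) − t_k = 3*(k**4 - 27*k**2 + 11*k - 10)/(2*2**k*(k**2 + 9*k + 20))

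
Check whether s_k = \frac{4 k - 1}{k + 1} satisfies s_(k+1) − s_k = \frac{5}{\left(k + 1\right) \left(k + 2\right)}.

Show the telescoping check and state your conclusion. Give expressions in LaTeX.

s_(k+1) = (4*k + 3)/(k + 2)
s_(k+1) − s_k = 5/(k**2 + 3*k + 2)
(s_(k+1) − s_k) − t_k = 0

valid; difference matches t_k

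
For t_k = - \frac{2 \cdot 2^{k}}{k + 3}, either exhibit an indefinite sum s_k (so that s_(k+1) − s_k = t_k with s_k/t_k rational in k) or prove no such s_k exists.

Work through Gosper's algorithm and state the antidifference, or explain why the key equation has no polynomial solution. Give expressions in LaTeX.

Ratio r(k) = 2*(k + 3)/(k + 4).
Factor: A=2*k + 6; B=k + 4; C=1.
Solve (2*k + 6)·f(k+1) − (k + 3)·f(k) = 1.
Bound: deg f ≤ -1.
Bound -1 < 0, so the key equation has no polynomial solution.

not Gosper-summable; s_k does not exist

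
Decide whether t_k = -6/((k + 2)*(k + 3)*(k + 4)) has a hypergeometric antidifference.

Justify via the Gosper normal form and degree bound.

Yes. s_k = k*(-k - 5)/(2*(k + 2)*(k + 3)).

Compute t_(k+1)/t_k: get (k + 2)/(k + 5).
A = k + 2, B = k + 5, C = 1.
Set up (k + 2)·f(k+1) − (k + 4)·f(k) − (1) = 0.
Degrees (1,1,0) ⇒ d ≤ 2.
Coefficient equations give f(k) = k*(k + 5)/12.
Get s_k = R·t_k = k*(-k - 5)/(2*(k + 2)*(k + 3)) with R(k) = B(k−1)f(k)/C(k) = k*(k + 4)*(k + 5)/12.
Δs = -6/(k**3 + 9*k**2 + 26*k + 24), as required.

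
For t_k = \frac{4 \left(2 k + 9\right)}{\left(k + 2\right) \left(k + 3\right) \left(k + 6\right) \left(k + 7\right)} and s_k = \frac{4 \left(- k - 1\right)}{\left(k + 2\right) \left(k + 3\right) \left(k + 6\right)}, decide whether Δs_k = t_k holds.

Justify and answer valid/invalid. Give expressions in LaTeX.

s_(k+1) = 4*(-k - 2)/((k + 3)*(k + 4)*(k + 7))
s_(k+1) − s_k = 4*(2*k**2 + 11*k + 4)/(k**5 + 22*k**4 + 185*k**3 + 740*k**2 + 1404*k + 1008)
(s_(k+1) − s_k) − t_k = 8*(-3*k - 16)/(k**5 + 22*k**4 + 185*k**3 + 740*k**2 + 1404*k + 1008)

Invalid: residual \frac{8 \left(- 3 k - 16\right)}{k^{5} + 22 k^{4} + 185 k^{3} + 740 k^{2} + 1404 k + 1008} ≠ 0.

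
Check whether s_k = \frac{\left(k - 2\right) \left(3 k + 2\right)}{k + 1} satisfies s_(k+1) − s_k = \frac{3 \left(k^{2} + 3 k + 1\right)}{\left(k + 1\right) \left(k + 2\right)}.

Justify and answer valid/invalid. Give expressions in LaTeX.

s_(k+1) = (k - 1)*(3*k + 5)/(k + 2)
s_(k+1) − s_k = 3*(k**2 + 3*k + 1)/(k**2 + 3*k + 2)
(s_(k+1) − s_k) − t_k = 0

Valid — Δs_k = t_k.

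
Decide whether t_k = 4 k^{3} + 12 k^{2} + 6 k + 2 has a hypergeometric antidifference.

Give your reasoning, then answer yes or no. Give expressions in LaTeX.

Yes. s_k = k \left(k^{3} + 2 k^{2} - 2 k + 1\right).

Compute t_(k+1)/t_k: get (2*k**3 + 12*k**2 + 21*k + 12)/(2*k**3 + 6*k**2 + 3*k + 1).
Normal form (A,B,C) = (1, 1, k**3 + 3*k**2 + 3*k/2 + 1/2).
Key eq: (1)·f(k+1) = (1)·f(k) + (k**3 + 3*k**2 + 3*k/2 + 1/2).
Degrees (0,0,3) ⇒ d ≤ 4.
Coefficient equations give f(k) = k*(k**3 + 2*k**2 - 2*k + 1)/4.
R(k) = B(k−1)·f(k)/C(k) = k*(k**3 + 2*k**2 - 2*k + 1)/(2*(2*k**3 + 6*k**2 + 3*k + 1)); s_k = R·t_k = k*(k**3 + 2*k**2 - 2*k + 1).
Verify: 4*k**3 + 12*k**2 + 6*k + 2 matches t_k.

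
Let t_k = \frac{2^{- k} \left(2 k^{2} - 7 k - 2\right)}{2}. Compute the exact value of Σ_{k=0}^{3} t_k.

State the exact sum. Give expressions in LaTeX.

Σ = -65/16

Ratio r(k) = (2*k**2 - 3*k - 7)/(2*(2*k**2 - 7*k - 2)).
Take A(k)=1/2, B(k)=1, C(k)=k**2 - 7*k/2 - 1.
f must satisfy (1/2)·f(k+1) − (1)·f(k) = k**2 - 7*k/2 - 1.
deg f ≤ 2 (via 0,0,2).
Coefficient equations give f(k) = -2*k**2 + 3*k + 3.
So s_k = (B(k−1)f/C)·t_k = (-2*(2*k**2 - 3*k - 3)/(2*k**2 - 7*k - 2))·t_k = (-2*k**2 + 3*k + 3)/2**k.
Check: Δs_k = (2*k**2 - 7*k - 2)/(2*2**k). ✓
Σ_(k=0)^(3) t_k = s_(4) − s_(0) = -17/16 − (3) = -65/16.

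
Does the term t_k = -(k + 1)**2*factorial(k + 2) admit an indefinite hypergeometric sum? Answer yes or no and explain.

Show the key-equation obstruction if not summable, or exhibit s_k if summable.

r(k) = (k + 2)**2*(k + 3)/(k + 1)**2 after simplifying.
Factor: A=k + 3; B=1; C=k**2 + 2*k + 1.
Key eq: (k + 3)·f(k+1) = (1)·f(k) + (k**2 + 2*k + 1).
Degrees (1,0,2) ⇒ d ≤ 1.
Match coefficients ⇒ f(k) = k - 1.
Then R = B(k−1)f/C = (k - 1)/(k + 1)**2, so s_k = R(k)·t_k = -(k - 1)*factorial(k + 2).
Verify: -(k + 1)**2*factorial(k + 2) matches t_k.

Yes. s_k = -(k - 1)*factorial(k + 2).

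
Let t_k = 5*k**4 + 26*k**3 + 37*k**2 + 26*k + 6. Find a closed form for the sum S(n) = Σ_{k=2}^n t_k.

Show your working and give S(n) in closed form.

S(n) = n**5 + 9*n**4 + 27*n**3 + 38*n**2 + 25*n - 100

The ratio is (5*k**4 + 46*k**3 + 145*k**2 + 198*k + 100)/(5*k**4 + 26*k**3 + 37*k**2 + 26*k + 6).
Normal form (A,B,C) = (1, 1, k**4 + 26*k**3/5 + 37*k**2/5 + 26*k/5 + 6/5).
f must satisfy (1)·f(k+1) − (1)·f(k) = k**4 + 26*k**3/5 + 37*k**2/5 + 26*k/5 + 6/5.
deg f ≤ 5 (via 0,0,4).
Solving with deg f ≤ 5: f(k) = k*(k**4 + 4*k**3 + k**2 + k - 1)/5.
R(k) = B(k−1)·f(k)/C(k) = k*(k**4 + 4*k**3 + k**2 + k - 1)/(5*k**4 + 26*k**3 + 37*k**2 + 26*k + 6); s_k = R·t_k = k*(k**4 + 4*k**3 + k**2 + k - 1).
s_(k+1) − s_k = 5*k**4 + 26*k**3 + 37*k**2 + 26*k + 6 = t_k.
Σ_(k=2)^n t_k = s_(n+1) − s_(2) = (n**5 + 9*n**4 + 27*n**3 + 38*n**2 + 25*n + 6) − (106), i.e. n**5 + 9*n**4 + 27*n**3 + 38*n**2 + 25*n - 100.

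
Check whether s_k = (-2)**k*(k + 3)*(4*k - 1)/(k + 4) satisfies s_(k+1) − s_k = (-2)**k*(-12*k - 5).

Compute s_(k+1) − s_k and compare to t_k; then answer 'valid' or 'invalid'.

Invalid: residual (-2)**k*(12*k**2 + 57*k + 19)/(k**2 + 9*k + 20) ≠ 0.

s_(k+1) = (-2)**(k + 1)*(k + 4)*(4*k + 3)/(k + 5)
s_(k+1) − s_k = (-2)**k*(-12*k**3 - 101*k**2 - 228*k - 81)/(k**2 + 9*k + 20)
(s_(k+1) − s_k) − t_k = (-2)**k*(12*k**2 + 57*k + 19)/(k**2 + 9*k + 20)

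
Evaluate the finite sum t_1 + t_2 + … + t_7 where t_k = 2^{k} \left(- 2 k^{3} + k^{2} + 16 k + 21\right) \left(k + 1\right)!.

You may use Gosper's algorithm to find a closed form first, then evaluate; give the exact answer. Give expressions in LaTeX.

The ratio is 2*(2*k**4 + 9*k**3 - 2*k**2 - 60*k - 72)/(2*k**3 - k**2 - 16*k - 21).
So A=2*k + 4 and B=1, with C=k**3 - k**2/2 - 8*k - 21/2.
f must satisfy (2*k + 4)·f(k+1) − (1)·f(k) = k**3 - k**2/2 - 8*k - 21/2.
Degrees (1,0,3) ⇒ d ≤ 2.
Coefficient equations give f(k) = (k**2 - 4*k - 3)/2.
R(k) = B(k−1)·f(k)/C(k) = (k**2 - 4*k - 3)/(2*k**3 - k**2 - 16*k - 21); s_k = R·t_k = 2**k*(-k**2 + 4*k + 3)*factorial(k + 1).
s_(k+1) − s_k = 2**k*(-2*k**3 + k**2 + 16*k + 21)*factorial(k + 1) = t_k.
Evaluate s at k=8 and k=1: -2694021120 and 24; difference -2694021144.

Σ = -2694021144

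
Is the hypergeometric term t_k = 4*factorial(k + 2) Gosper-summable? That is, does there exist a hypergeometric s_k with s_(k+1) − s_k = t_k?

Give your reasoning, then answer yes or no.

Compute t_(k+1)/t_k: get k + 3.
Gosper form: A/B · C(k+1)/C(k) with A=k + 3, B=1, C=1.
Set up (k + 3)·f(k+1) − (1)·f(k) − (1) = 0.
d = -1 from the (1,0,0) case.
Bound -1 < 0, so the key equation has no polynomial solution.

No — key equation has no polynomial f.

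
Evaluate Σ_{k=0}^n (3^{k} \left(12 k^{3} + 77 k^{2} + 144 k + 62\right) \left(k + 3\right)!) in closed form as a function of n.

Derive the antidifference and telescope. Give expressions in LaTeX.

S(n) = 12 \cdot 3^{n} n^{2} \left(n + 4\right)! + 33 \cdot 3^{n} n \left(n + 4\right)! + 15 \cdot 3^{n} \left(n + 4\right)! + 12

Compute t_(k+1)/t_k: get 3*(12*k**4 + 161*k**3 + 786*k**2 + 1631*k + 1180)/(12*k**3 + 77*k**2 + 144*k + 62).
Normal form (A,B,C) = (3*k + 12, 1, k**3 + 77*k**2/12 + 12*k + 31/6).
Solve (3*k + 12)·f(k+1) − (1)·f(k) = k**3 + 77*k**2/12 + 12*k + 31/6.
Degrees (1,0,3) ⇒ d ≤ 2.
Solve for f: f(k) = (4*k**2 + 3*k - 2)/12 (degree 2 ≤ 2).
So s_k = (B(k−1)f/C)·t_k = ((4*k**2 + 3*k - 2)/(12*k**3 + 77*k**2 + 144*k + 62))·t_k = 3**k*(4*k**2 + 3*k - 2)*factorial(k + 3).
s_(k+1) − s_k = 3**k*(12*k**3 + 77*k**2 + 144*k + 62)*factorial(k + 3) = t_k.
Evaluate: s_(n+1) = 3**(n + 1)*(4*n**2 + 11*n + 5)*factorial(n + 4); subtract s_(0) = -12 ⇒ S(n) = 12*3**n*n**2*factorial(n + 4) + 33*3**n*n*factorial(n + 4) + 15*3**n*factorial(n + 4) + 12.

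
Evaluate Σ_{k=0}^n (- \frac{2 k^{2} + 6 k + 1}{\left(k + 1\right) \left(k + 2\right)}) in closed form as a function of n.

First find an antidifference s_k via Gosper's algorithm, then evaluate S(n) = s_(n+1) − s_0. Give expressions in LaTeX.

S(n) = \frac{- 2 n^{2} - 3 n - 1}{n + 2}

r(k) = (k + 1)*(6*k + 2*(k + 1)**2 + 7)/((k + 3)*(2*k**2 + 6*k + 1)) after simplifying.
Factor: A=k + 1; B=k + 3; C=k**2 + 3*k + 1/2.
Need (k + 1)·f(k+1) − (k + 2)·f(k) = k**2 + 3*k + 1/2.
d = 2 from the (1,1,2) case.
A polynomial solution: f(k) = k*(2*k - 1)/2.
Certificate R = B(k−1)f/C = k*(k + 2)*(2*k - 1)/(2*k**2 + 6*k + 1) gives s_k = k*(1 - 2*k)/(k + 1).
Check: Δs_k = (-2*k**2 - 6*k - 1)/(k**2 + 3*k + 2). ✓
Evaluate: s_(n+1) = (-2*n**2 - 3*n - 1)/(n + 2); subtract s_(0) = 0 ⇒ S(n) = (-2*n**2 - 3*n - 1)/(n + 2).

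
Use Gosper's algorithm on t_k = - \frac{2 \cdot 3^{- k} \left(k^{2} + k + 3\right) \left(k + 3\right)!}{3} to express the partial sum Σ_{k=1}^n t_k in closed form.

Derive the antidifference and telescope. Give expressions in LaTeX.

t_(k+1)/t_k = (k + 4)*(k + (k + 1)**2 + 4)/(3*(k**2 + k + 3)).
Gosper form: A/B · C(k+1)/C(k) with A=k/3 + 4/3, B=1, C=k**2 + k + 3.
Key eq: (k/3 + 4/3)·f(k+1) = (1)·f(k) + (k**2 + k + 3).
Degrees (1,0,2) ⇒ d ≤ 1.
A polynomial solution: f(k) = 3*(k - 1).
R(k) = B(k−1)·f(k)/C(k) = 3*(k - 1)/(k**2 + k + 3); s_k = R·t_k = -2*(k - 1)*factorial(k + 3)/3**k.
s_(k+1) − s_k = -2*(k**2 + k + 3)*factorial(k + 3)/(3*3**k) = t_k.
s_(n+1) = -2*3**(-n - 1)*n*factorial(n + 4) and s_(1) = 0, so S(n) = -2*3**(-n - 1)*n*factorial(n + 4).

S(n) = - 2 \cdot 3^{- n - 1} n \left(n + 4\right)!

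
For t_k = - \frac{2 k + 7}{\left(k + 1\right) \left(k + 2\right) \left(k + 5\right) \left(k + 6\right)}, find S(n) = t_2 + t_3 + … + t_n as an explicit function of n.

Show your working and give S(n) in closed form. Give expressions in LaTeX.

Step 1: r(k) = (k + 1)*(k + 5)*(2*k + 9)/((k + 3)*(k + 7)*(2*k + 7)).
So A=k + 1 and B=k + 7, with C=k**3 + 21*k**2/2 + 73*k/2 + 42.
Set up (k + 1)·f(k+1) − (k + 6)·f(k) − (k**3 + 21*k**2/2 + 73*k/2 + 42) = 0.
Degrees (1,1,3) ⇒ d ≤ 5.
Coefficient equations give f(k) = k*(k + 2)*(k + 3)*(k + 4)*(k + 6)/10.
Then R = B(k−1)f/C = k*(k + 2)*(k + 6)**2/(5*(2*k + 7)), so s_k = R(k)·t_k = k*(-k - 6)/(5*(k**2 + 6*k + 5)).
s_(k+1) − s_k = (-2*k - 7)/(k**4 + 14*k**3 + 65*k**2 + 112*k + 60) = t_k.
Telescope: S(n) = s_(n+1) − s_(2) = (-n**2 - 8*n - 7)/(5*(n**2 + 8*n + 12)) − (-16/105) = (-n**2 - 8*n + 9)/(21*(n**2 + 8*n + 12)).

S(n) = \frac{- n^{2} - 8 n + 9}{21 \left(n^{2} + 8 n + 12\right)}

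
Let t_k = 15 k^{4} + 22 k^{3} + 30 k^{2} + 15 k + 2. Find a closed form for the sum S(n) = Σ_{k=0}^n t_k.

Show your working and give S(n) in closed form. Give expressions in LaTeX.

t_(k+1)/t_k = (15*k**4 + 82*k**3 + 186*k**2 + 201*k + 84)/(15*k**4 + 22*k**3 + 30*k**2 + 15*k + 2).
Gosper form: A/B · C(k+1)/C(k) with A=1, B=1, C=k**4 + 22*k**3/15 + 2*k**2 + k + 2/15.
Need (1)·f(k+1) − (1)·f(k) = k**4 + 22*k**3/15 + 2*k**2 + k + 2/15.
From deg A=0, deg B=0, deg C=4: d=5.
Coefficient equations give f(k) = k*(3*k**4 - 2*k**3 + 4*k**2 - 2*k - 1)/15.
Then R = B(k−1)f/C = k*(3*k**4 - 2*k**3 + 4*k**2 - 2*k - 1)/(15*k**4 + 22*k**3 + 30*k**2 + 15*k + 2), so s_k = R(k)·t_k = k*(3*k**4 - 2*k**3 + 4*k**2 - 2*k - 1).
Δs = 15*k**4 + 22*k**3 + 30*k**2 + 15*k + 2, as required.
Σ_(k=0)^n t_k = s_(n+1) − s_(0) = (3*n**5 + 13*n**4 + 26*n**3 + 28*n**2 + 14*n + 2) − (0), i.e. 3*n**5 + 13*n**4 + 26*n**3 + 28*n**2 + 14*n + 2.

S(n) = 3 n^{5} + 13 n^{4} + 26 n^{3} + 28 n^{2} + 14 n + 2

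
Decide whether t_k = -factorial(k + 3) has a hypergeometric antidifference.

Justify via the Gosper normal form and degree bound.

Compute t_(k+1)/t_k: get k + 4.
Normal form (A,B,C) = (k + 4, 1, 1).
f must satisfy (k + 4)·f(k+1) − (1)·f(k) = 1.
deg f ≤ -1 (via 1,0,0).
d = -1 < 0 ⇒ no nonzero polynomial f; not summable.

No. Not Gosper-summable.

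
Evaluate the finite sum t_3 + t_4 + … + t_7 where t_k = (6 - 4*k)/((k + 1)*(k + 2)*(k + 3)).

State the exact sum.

Step 1: r(k) = (k + 1)*(2*k - 1)/((k + 4)*(2*k - 3)).
Factor: A=k + 1; B=k + 4; C=k - 3/2.
Solve (k + 1)·f(k+1) − (k + 3)·f(k) = k - 3/2.
deg f ≤ 2 (via 1,1,1).
Match coefficients ⇒ f(k) = -k*(k + 11)/8.
Certificate R = B(k−1)f/C = -k*(k + 3)*(k + 11)/(4*(2*k - 3)) gives s_k = k*(k + 11)/(2*(k + 1)*(k + 2)).
s_(k+1) − s_k = 2*(3 - 2*k)/(k**3 + 6*k**2 + 11*k + 6) = t_k.
Evaluate s at k=8 and k=3: 38/45 and 21/20; difference -37/180.

Σ = -37/180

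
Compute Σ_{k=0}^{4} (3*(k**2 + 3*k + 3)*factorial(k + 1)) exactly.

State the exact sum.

Σ = 12957

r(k) = (k + 2)*(3*k + (k + 1)**2 + 6)/(k**2 + 3*k + 3) after simplifying.
Take A(k)=k + 2, B(k)=1, C(k)=k**2 + 3*k + 3.
Need (k + 2)·f(k+1) − (1)·f(k) = k**2 + 3*k + 3.
d = 1 from the (1,0,2) case.
Coefficient equations give f(k) = k + 1.
R(k) = B(k−1)·f(k)/C(k) = (k + 1)/(k**2 + 3*k + 3); s_k = R·t_k = 3*(k + 1)*factorial(k + 1).
Verify: 3*(k**2 + 3*k + 3)*factorial(k + 1) matches t_k.
Σ_(k=0)^(4) t_k = s_(5) − s_(0) = 12960 − (3) = 12957.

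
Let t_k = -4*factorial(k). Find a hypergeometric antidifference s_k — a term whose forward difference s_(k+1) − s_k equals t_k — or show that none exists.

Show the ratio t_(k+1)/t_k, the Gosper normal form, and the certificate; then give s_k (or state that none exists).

none — t_k is not Gosper-summable

Ratio r(k) = k + 1.
Take A(k)=k + 1, B(k)=1, C(k)=1.
Key eq: (k + 1)·f(k+1) = (1)·f(k) + (1).
deg f ≤ -1 (via 1,0,0).
Bound -1 < 0, so the key equation has no polynomial solution.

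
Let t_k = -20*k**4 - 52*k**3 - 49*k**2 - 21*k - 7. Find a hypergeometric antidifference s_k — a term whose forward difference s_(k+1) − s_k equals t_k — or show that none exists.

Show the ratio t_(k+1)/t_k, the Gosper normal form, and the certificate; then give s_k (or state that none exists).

s_k = k*(-4*k**4 - 3*k**3 + 3*k**2 + k - 4)

Ratio r(k) = (20*k**4 + 132*k**3 + 325*k**2 + 355*k + 149)/(20*k**4 + 52*k**3 + 49*k**2 + 21*k + 7).
So A=1 and B=1, with C=k**4 + 13*k**3/5 + 49*k**2/20 + 21*k/20 + 7/20.
Set up (1)·f(k+1) − (1)·f(k) − (k**4 + 13*k**3/5 + 49*k**2/20 + 21*k/20 + 7/20) = 0.
Bound: deg f ≤ 5.
Match coefficients ⇒ f(k) = k*(4*k**4 + 3*k**3 - 3*k**2 - k + 4)/20.
So s_k = (B(k−1)f/C)·t_k = (k*(4*k**4 + 3*k**3 - 3*k**2 - k + 4)/(20*k**4 + 52*k**3 + 49*k**2 + 21*k + 7))·t_k = k*(-4*k**4 - 3*k**3 + 3*k**2 + k - 4).
Check: Δs_k = -20*k**4 - 52*k**3 - 49*k**2 - 21*k - 7. ✓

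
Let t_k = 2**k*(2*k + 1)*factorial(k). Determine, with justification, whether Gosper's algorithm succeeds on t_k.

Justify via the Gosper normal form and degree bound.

Yes. s_k = 2**k*factorial(k).

The ratio is 2*(k + 1)*(2*k + 3)/(2*k + 1).
Take A(k)=2*k + 2, B(k)=1, C(k)=k + 1/2.
Key eq: (2*k + 2)·f(k+1) = (1)·f(k) + (k + 1/2).
Bound: deg f ≤ 0.
Solve for f: f(k) = 1/2 (degree 0 ≤ 0).
Then R = B(k−1)f/C = 1/(2*k + 1), so s_k = R(k)·t_k = 2**k*factorial(k).
Δs = 2**k*(2*k + 1)*factorial(k), as required.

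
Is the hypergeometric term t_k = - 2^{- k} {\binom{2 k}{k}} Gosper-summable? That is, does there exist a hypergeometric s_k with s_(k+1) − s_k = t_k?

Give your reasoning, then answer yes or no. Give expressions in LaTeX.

Step 1: r(k) = (2*k + 1)/(k + 1).
So A=2*k + 1 and B=k + 1, with C=1.
f must satisfy (2*k + 1)·f(k+1) − (k)·f(k) = 1.
Degrees (1,1,0) ⇒ d ≤ -1.
Bound -1 < 0, so the key equation has no polynomial solution.

No — negative degree bound, so no certificate f.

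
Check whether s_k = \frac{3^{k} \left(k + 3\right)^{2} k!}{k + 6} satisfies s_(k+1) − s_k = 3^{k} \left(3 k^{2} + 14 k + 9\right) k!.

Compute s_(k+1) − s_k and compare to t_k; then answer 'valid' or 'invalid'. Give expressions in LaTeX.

Invalid: residual - \frac{3^{k + 1} \left(3 k^{3} + 32 k^{2} + 92 k + 51\right) k!}{\left(k + 6\right) \left(k + 7\right)} ≠ 0.

s_(k+1) = 3**(k + 1)*(k + 4)**2*factorial(k + 1)/(k + 7)
s_(k+1) − s_k = 3**k*(3*k**4 + 44*k**3 + 221*k**2 + 429*k + 225)*factorial(k)/((k + 6)*(k + 7))
(s_(k+1) − s_k) − t_k = -3**(k + 1)*(3*k**3 + 32*k**2 + 92*k + 51)*factorial(k)/((k + 6)*(k + 7))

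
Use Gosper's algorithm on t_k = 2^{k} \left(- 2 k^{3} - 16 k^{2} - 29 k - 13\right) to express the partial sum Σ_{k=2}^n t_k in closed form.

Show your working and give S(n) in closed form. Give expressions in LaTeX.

S(n) = - 4 \cdot 2^{n} n^{3} - 20 \cdot 2^{n} n^{2} - 30 \cdot 2^{n} n - 12 \cdot 2^{n} + 132

Compute t_(k+1)/t_k: get 2*(2*k**3 + 22*k**2 + 67*k + 60)/(2*k**3 + 16*k**2 + 29*k + 13).
Normal form (A,B,C) = (2, 1, k**3 + 8*k**2 + 29*k/2 + 13/2).
Key eq: (2)·f(k+1) = (1)·f(k) + (k**3 + 8*k**2 + 29*k/2 + 13/2).
d = 3 from the (0,0,3) case.
Solve for f: f(k) = (k + 1)*(2*k**2 + 2*k - 1)/2 (degree 3 ≤ 3).
Then R = B(k−1)f/C = (k + 1)*(2*k**2 + 2*k - 1)/(2*k**3 + 16*k**2 + 29*k + 13), so s_k = R(k)·t_k = 2**k*(-2*k**3 - 4*k**2 - k + 1).
Δs = 2**k*(-2*k**3 - 16*k**2 - 29*k - 13), as required.
s_(n+1) = 2**(n + 1)*(-2*n**3 - 10*n**2 - 15*n - 6) and s_(2) = -132, so S(n) = -4*2**n*n**3 - 20*2**n*n**2 - 30*2**n*n - 12*2**n + 132.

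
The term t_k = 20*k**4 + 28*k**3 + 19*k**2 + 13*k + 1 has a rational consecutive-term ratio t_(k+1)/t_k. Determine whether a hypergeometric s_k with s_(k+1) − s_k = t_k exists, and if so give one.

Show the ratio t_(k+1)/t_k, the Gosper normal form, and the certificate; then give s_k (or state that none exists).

s_k = k*(4*k**4 - 3*k**3 - k**2 + 4*k - 3)

Ratio r(k) = (20*k**4 + 108*k**3 + 223*k**2 + 215*k + 81)/(20*k**4 + 28*k**3 + 19*k**2 + 13*k + 1).
So A=1 and B=1, with C=k**4 + 7*k**3/5 + 19*k**2/20 + 13*k/20 + 1/20.
Need (1)·f(k+1) − (1)·f(k) = k**4 + 7*k**3/5 + 19*k**2/20 + 13*k/20 + 1/20.
Degrees (0,0,4) ⇒ d ≤ 5.
Coefficient equations give f(k) = k*(4*k**4 - 3*k**3 - k**2 + 4*k - 3)/20.
R(k) = B(k−1)·f(k)/C(k) = k*(4*k**4 - 3*k**3 - k**2 + 4*k - 3)/(20*k**4 + 28*k**3 + 19*k**2 + 13*k + 1); s_k = R·t_k = k*(4*k**4 - 3*k**3 - k**2 + 4*k - 3).
s_(k+1) − s_k = 20*k**4 + 28*k**3 + 19*k**2 + 13*k + 1 = t_k.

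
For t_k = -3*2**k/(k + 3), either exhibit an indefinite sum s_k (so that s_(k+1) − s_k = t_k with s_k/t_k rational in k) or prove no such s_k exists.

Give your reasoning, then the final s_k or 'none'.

t_(k+1)/t_k = 2*(k + 3)/(k + 4).
Normal form (A,B,C) = (2*k + 6, k + 4, 1).
Key eq: (2*k + 6)·f(k+1) = (k + 3)·f(k) + (1).
From deg A=1, deg B=1, deg C=0: d=-1.
d = -1 < 0 ⇒ no nonzero polynomial f; not summable.

not Gosper-summable; s_k does not exist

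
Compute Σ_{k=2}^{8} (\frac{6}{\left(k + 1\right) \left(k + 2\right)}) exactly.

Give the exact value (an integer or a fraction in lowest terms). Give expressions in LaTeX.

Σ = 7/5

r(k) = (k + 1)/(k + 3) after simplifying.
Take A(k)=k + 1, B(k)=k + 3, C(k)=1.
f must satisfy (k + 1)·f(k+1) − (k + 2)·f(k) = 1.
Degrees (1,1,0) ⇒ d ≤ 1.
Solving with deg f ≤ 1: f(k) = k.
Certificate R = B(k−1)f/C = k*(k + 2) gives s_k = 6*k/(k + 1).
Verify: 6/(k**2 + 3*k + 2) matches t_k.
Evaluate s at k=9 and k=2: 27/5 and 4; difference 7/5.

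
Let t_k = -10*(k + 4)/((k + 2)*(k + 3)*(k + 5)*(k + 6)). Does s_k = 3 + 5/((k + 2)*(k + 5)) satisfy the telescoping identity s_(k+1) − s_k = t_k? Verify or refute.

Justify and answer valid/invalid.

s_(k+1) = 3 + 5/((k + 3)*(k + 6))
s_(k+1) − s_k = 10*(-k - 4)/(k**4 + 16*k**3 + 91*k**2 + 216*k + 180)
(s_(k+1) − s_k) − t_k = 0

valid; difference matches t_k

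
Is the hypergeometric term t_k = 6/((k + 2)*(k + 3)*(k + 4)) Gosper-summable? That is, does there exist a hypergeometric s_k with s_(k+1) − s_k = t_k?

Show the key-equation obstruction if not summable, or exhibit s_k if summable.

t_(k+1)/t_k = (k + 2)/(k + 5).
Gosper form: A/B · C(k+1)/C(k) with A=k + 2, B=k + 5, C=1.
Need (k + 2)·f(k+1) − (k + 4)·f(k) = 1.
deg f ≤ 2 (via 1,1,0).
Match coefficients ⇒ f(k) = k*(k + 5)/12.
Certificate R = B(k−1)f/C = k*(k + 4)*(k + 5)/12 gives s_k = k*(k + 5)/(2*(k + 2)*(k + 3)).
Δs = 6/(k**3 + 9*k**2 + 26*k + 24), as required.

Yes. s_k = k*(k + 5)/(2*(k + 2)*(k + 3)).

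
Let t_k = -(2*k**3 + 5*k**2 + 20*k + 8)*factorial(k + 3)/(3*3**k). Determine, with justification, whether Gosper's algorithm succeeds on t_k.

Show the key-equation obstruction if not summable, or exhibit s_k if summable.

Yes. s_k = -(2*k**2 - k + 4)*factorial(k + 3)/3**k.

The ratio is (2*k**4 + 19*k**3 + 80*k**2 + 179*k + 140)/(3*(2*k**3 + 5*k**2 + 20*k + 8)).
Factor: A=k/3 + 4/3; B=1; C=k**3 + 5*k**2/2 + 10*k + 4.
Set up (k/3 + 4/3)·f(k+1) − (1)·f(k) − (k**3 + 5*k**2/2 + 10*k + 4) = 0.
d = 2 from the (1,0,3) case.
Coefficient equations give f(k) = 3*(2*k**2 - k + 4)/2.
So s_k = (B(k−1)f/C)·t_k = (3*(2*k**2 - k + 4)/(2*k**3 + 5*k**2 + 20*k + 8))·t_k = -(2*k**2 - k + 4)*factorial(k + 3)/3**k.
Δs = -(2*k**3 + 5*k**2 + 20*k + 8)*factorial(k + 3)/(3*3**k), as required.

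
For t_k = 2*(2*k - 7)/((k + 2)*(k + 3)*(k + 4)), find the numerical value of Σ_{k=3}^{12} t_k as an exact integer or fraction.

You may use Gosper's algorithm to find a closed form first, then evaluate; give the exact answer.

The ratio is (k + 2)*(2*k - 5)/((k + 5)*(2*k - 7)).
Gosper form: A/B · C(k+1)/C(k) with A=k + 2, B=k + 5, C=k - 7/2.
Set up (k + 2)·f(k+1) − (k + 4)·f(k) − (k - 7/2) = 0.
Degrees (1,1,1) ⇒ d ≤ 2.
Solve for f: f(k) = -k*(k + 13)/8 (degree 2 ≤ 2).
R(k) = B(k−1)·f(k)/C(k) = -k*(k + 4)*(k + 13)/(4*(2*k - 7)); s_k = R·t_k = k*(-k - 13)/(2*(k + 2)*(k + 3)).
Verify: 2*(2*k - 7)/(k**3 + 9*k**2 + 26*k + 24) matches t_k.
Sum = s_(13) − s_(3); s_(13) = -169/240, s_(3) = -4/5 ⇒ 23/240.

Σ = 23/240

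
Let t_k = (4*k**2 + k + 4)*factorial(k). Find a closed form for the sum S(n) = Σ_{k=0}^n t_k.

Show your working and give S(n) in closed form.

t_(k+1)/t_k = (k + 1)*(k + 4*(k + 1)**2 + 5)/(4*k**2 + k + 4).
Factor: A=k + 1; B=1; C=k**2 + k/4 + 1.
Key eq: (k + 1)·f(k+1) = (1)·f(k) + (k**2 + k/4 + 1).
Bound: deg f ≤ 1.
Solve for f: f(k) = (4*k - 3)/4 (degree 1 ≤ 1).
R(k) = B(k−1)·f(k)/C(k) = (4*k - 3)/(4*k**2 + k + 4); s_k = R·t_k = (4*k - 3)*factorial(k).
s_(k+1) − s_k = (4*k**2 + k + 4)*factorial(k) = t_k.
Evaluate: s_(n+1) = (4*n + 1)*factorial(n + 1); subtract s_(0) = -3 ⇒ S(n) = 4*n**2*factorial(n) + 5*n*factorial(n) + factorial(n) + 3.

S(n) = 4*n**2*factorial(n) + 5*n*factorial(n) + factorial(n) + 3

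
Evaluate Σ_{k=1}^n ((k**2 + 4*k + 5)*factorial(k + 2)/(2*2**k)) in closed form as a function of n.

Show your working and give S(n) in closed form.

S(n) = -9 + n*factorial(n + 3)/(2*2**n) + 3*factorial(n + 3)/(2*2**n)

Step 1: r(k) = (k + 3)*(4*k + (k + 1)**2 + 9)/(2*(k**2 + 4*k + 5)).
Gosper form: A/B · C(k+1)/C(k) with A=k/2 + 3/2, B=1, C=k**2 + 4*k + 5.
f must satisfy (k/2 + 3/2)·f(k+1) − (1)·f(k) = k**2 + 4*k + 5.
Bound: deg f ≤ 1.
A polynomial solution: f(k) = 2*(k + 2).
Then R = B(k−1)f/C = 2*(k + 2)/(k**2 + 4*k + 5), so s_k = R(k)·t_k = (k + 2)*factorial(k + 2)/2**k.
s_(k+1) − s_k = (k**2 + 4*k + 5)*factorial(k + 2)/(2*2**k) = t_k.
Evaluate: s_(n+1) = 2**(-n - 1)*(n + 3)*factorial(n + 3); subtract s_(1) = 9 ⇒ S(n) = -9 + n*factorial(n + 3)/(2*2**n) + 3*factorial(n + 3)/(2*2**n).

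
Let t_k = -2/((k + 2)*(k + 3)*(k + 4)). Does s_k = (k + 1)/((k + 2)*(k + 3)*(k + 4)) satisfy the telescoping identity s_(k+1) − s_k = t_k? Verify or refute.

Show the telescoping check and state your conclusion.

s_(k+1) = (k + 2)/((k + 3)*(k + 4)*(k + 5))
s_(k+1) − s_k = (-2*k - 1)/(k**4 + 14*k**3 + 71*k**2 + 154*k + 120)
(s_(k+1) − s_k) − t_k = 9/(k**4 + 14*k**3 + 71*k**2 + 154*k + 120)

Invalid: residual 9/(k**4 + 14*k**3 + 71*k**2 + 154*k + 120) ≠ 0.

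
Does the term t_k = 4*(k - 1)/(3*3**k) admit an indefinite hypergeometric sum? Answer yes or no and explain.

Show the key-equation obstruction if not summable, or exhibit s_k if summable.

Yes. s_k = (1 - 2*k)/3**k.

t_(k+1)/t_k = k/(3*(k - 1)).
Factor: A=1/3; B=1; C=k - 1.
Key eq: (1/3)·f(k+1) = (1)·f(k) + (k - 1).
Bound: deg f ≤ 1.
Coefficient equations give f(k) = -3*(2*k - 1)/4.
So s_k = (B(k−1)f/C)·t_k = (-3*(2*k - 1)/(4*(k - 1)))·t_k = (1 - 2*k)/3**k.
Check: Δs_k = 4*(k - 1)/(3*3**k). ✓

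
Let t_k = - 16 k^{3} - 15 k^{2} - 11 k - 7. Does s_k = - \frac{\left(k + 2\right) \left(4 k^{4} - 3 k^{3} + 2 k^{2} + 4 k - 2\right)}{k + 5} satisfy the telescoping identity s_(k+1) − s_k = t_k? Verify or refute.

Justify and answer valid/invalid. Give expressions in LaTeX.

s_(k+1) = (-4*k**5 - 25*k**4 - 56*k**3 - 66*k**2 - 50*k - 15)/(k + 6)
s_(k+1) − s_k = (-16*k**5 - 155*k**4 - 362*k**3 - 326*k**2 - 233*k - 99)/(k**2 + 11*k + 30)
(s_(k+1) − s_k) − t_k = 3*(12*k**4 + 98*k**3 + 84*k**2 + 58*k + 37)/(k**2 + 11*k + 30)

Invalid: residual \frac{3 \left(12 k^{4} + 98 k^{3} + 84 k^{2} + 58 k + 37\right)}{k^{2} + 11 k + 30} ≠ 0.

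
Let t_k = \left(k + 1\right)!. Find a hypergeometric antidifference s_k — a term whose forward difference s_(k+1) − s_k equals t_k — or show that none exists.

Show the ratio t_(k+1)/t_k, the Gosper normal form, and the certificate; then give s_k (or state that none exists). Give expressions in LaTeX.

t_(k+1)/t_k = k + 2.
So A=k + 2 and B=1, with C=1.
Set up (k + 2)·f(k+1) − (1)·f(k) − (1) = 0.
deg f ≤ -1 (via 1,0,0).
Negative degree bound (-1): no f exists, t_k not Gosper-summable.

no hypergeometric antidifference exists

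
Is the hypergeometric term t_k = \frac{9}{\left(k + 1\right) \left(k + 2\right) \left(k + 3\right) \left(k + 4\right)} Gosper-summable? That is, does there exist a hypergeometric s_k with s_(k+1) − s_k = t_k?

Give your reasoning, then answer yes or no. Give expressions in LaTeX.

Yes. s_k = \frac{k \left(k^{2} + 6 k + 11\right)}{2 \left(k + 1\right) \left(k + 2\right) \left(k + 3\right)}.

Step 1: r(k) = (k + 1)/(k + 5).
Take A(k)=k + 1, B(k)=k + 5, C(k)=1.
Key eq: (k + 1)·f(k+1) = (k + 4)·f(k) + (1).
d = 3 from the (1,1,0) case.
Coefficient equations give f(k) = k*(k**2 + 6*k + 11)/18.
So s_k = (B(k−1)f/C)·t_k = (k*(k + 4)*(k**2 + 6*k + 11)/18)·t_k = k*(k**2 + 6*k + 11)/(2*(k + 1)*(k + 2)*(k + 3)).
s_(k+1) − s_k = 9/(k**4 + 10*k**3 + 35*k**2 + 50*k + 24) = t_k.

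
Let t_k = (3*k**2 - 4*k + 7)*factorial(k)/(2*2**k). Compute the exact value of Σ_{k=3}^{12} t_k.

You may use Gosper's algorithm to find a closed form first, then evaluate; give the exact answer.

Compute t_(k+1)/t_k: get (k + 1)*(-4*k + 3*(k + 1)**2 + 3)/(2*(3*k**2 - 4*k + 7)).
Factor: A=k/2 + 1/2; B=1; C=k**2 - 4*k/3 + 7/3.
Solve (k/2 + 1/2)·f(k+1) − (1)·f(k) = k**2 - 4*k/3 + 7/3.
Degrees (1,0,2) ⇒ d ≤ 1.
Coefficient equations give f(k) = 2*(3*k - 4)/3.
Get s_k = R·t_k = (3*k - 4)*factorial(k)/2**k with R(k) = B(k−1)f(k)/C(k) = 2*(3*k - 4)/(3*k**2 - 4*k + 7).
Check: Δs_k = (3*k**2 - 4*k + 7)*factorial(k)/(2*2**k). ✓
Σ_(k=3)^(12) t_k = s_(13) − s_(3) = 212837625/8 − (15/4) = 212837595/8.

Σ = 212837595/8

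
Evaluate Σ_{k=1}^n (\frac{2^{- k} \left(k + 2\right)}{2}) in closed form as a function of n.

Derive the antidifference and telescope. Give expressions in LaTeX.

r(k) = (k + 3)/(2*(k + 2)) after simplifying.
Gosper form: A/B · C(k+1)/C(k) with A=1/2, B=1, C=k + 2.
Solve (1/2)·f(k+1) − (1)·f(k) = k + 2.
d = 1 from the (0,0,1) case.
Solving with deg f ≤ 1: f(k) = -2*(k + 3).
Then R = B(k−1)f/C = -2*(k + 3)/(k + 2), so s_k = R(k)·t_k = (-k - 3)/2**k.
Check: Δs_k = (k + 2)/(2*2**k). ✓
Σ_(k=1)^n t_k = s_(n+1) − s_(1) = (2**(-n - 1)*(-n - 4)) − (-2), i.e. 2**(-n - 1)*(2**(n + 2) - n - 4).

S(n) = 2^{- n - 1} \left(2^{n + 2} - n - 4\right)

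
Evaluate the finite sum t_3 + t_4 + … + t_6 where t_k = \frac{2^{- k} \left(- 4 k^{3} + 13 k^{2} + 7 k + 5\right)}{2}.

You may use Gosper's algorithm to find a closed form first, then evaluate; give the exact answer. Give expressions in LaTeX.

Σ = -399/128

t_(k+1)/t_k = (4*k**3 - k**2 - 21*k - 21)/(2*(4*k**3 - 13*k**2 - 7*k - 5)).
A = 1/2, B = 1, C = k**3 - 13*k**2/4 - 7*k/4 - 5/4.
Solve (1/2)·f(k+1) − (1)·f(k) = k**3 - 13*k**2/4 - 7*k/4 - 5/4.
From deg A=0, deg B=0, deg C=3: d=3.
Match coefficients ⇒ f(k) = -(4*k**3 - k**2 + 3*k + 1)/2.
Then R = B(k−1)f/C = -2*(4*k**3 - k**2 + 3*k + 1)/(4*k**3 - 13*k**2 - 7*k - 5), so s_k = R(k)·t_k = (4*k**3 - k**2 + 3*k + 1)/2**k.
Check: Δs_k = (-4*k**3 + 13*k**2 + 7*k + 5)/(2*2**k). ✓
Evaluate s at k=7 and k=3: 1345/128 and 109/8; difference -399/128.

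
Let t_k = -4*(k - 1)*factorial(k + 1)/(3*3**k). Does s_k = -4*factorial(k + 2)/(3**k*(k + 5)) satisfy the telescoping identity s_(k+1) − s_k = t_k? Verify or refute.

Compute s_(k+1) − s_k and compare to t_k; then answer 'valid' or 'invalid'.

s_(k+1) = -4*factorial(k + 3)/(3*3**k*(k + 6))
s_(k+1) − s_k = -4*(k**2 + 5*k - 3)*factorial(k + 2)/(3*3**k*(k + 5)*(k + 6))
(s_(k+1) − s_k) − t_k = 4*(k**2 + 4*k - 8)*factorial(k + 1)/(3**k*(k + 5)*(k + 6))

Invalid: residual 4*(k**2 + 4*k - 8)*factorial(k + 1)/(3**k*(k + 5)*(k + 6)) ≠ 0.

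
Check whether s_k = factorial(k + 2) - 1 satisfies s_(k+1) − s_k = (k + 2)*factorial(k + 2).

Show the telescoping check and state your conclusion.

s_(k+1) = factorial(k + 3) - 1
s_(k+1) − s_k = (k + 2)*factorial(k + 2)
(s_(k+1) − s_k) − t_k = 0

valid (s_(k+1) − s_k reduces to t_k)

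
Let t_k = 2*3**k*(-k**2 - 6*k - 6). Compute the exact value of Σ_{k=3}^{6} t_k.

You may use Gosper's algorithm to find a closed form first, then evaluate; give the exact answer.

t_(k+1)/t_k = 3*(k**2 + 8*k + 13)/(k**2 + 6*k + 6).
Normal form (A,B,C) = (3, 1, k**2 + 6*k + 6).
Set up (3)·f(k+1) − (1)·f(k) − (k**2 + 6*k + 6) = 0.
Degrees (0,0,2) ⇒ d ≤ 2.
Solving with deg f ≤ 2: f(k) = k*(k + 3)/2.
So s_k = (B(k−1)f/C)·t_k = (k*(k + 3)/(2*(k**2 + 6*k + 6)))·t_k = 3**k*k*(-k - 3).
Δs = 2*3**k*(-k**2 - 6*k - 6), as required.
Σ_(k=3)^(6) t_k = s_(7) − s_(3) = -153090 − (-486) = -152604.

Σ = -152604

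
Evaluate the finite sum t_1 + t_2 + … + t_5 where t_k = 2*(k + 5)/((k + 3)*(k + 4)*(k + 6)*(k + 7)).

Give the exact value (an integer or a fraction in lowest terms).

r(k) = (k + 3)*(k + 6)**2/((k + 5)**2*(k + 8)) after simplifying.
Normal form (A,B,C) = (k + 3, k + 8, k**2 + 10*k + 25).
Need (k + 3)·f(k+1) − (k + 7)·f(k) = k**2 + 10*k + 25.
deg f ≤ 4 (via 1,1,2).
Match coefficients ⇒ f(k) = k*(k + 4)*(k + 5)*(k + 9)/36.
So s_k = (B(k−1)f/C)·t_k = (k*(k + 4)*(k + 7)*(k + 9)/(36*(k + 5)))·t_k = k*(k + 9)/(18*(k**2 + 9*k + 18)).
Verify: 2*(k + 5)/(k**4 + 20*k**3 + 145*k**2 + 450*k + 504) matches t_k.
Evaluate s at k=6 and k=1: 5/108 and 5/252; difference 5/189.

Σ = 5/189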